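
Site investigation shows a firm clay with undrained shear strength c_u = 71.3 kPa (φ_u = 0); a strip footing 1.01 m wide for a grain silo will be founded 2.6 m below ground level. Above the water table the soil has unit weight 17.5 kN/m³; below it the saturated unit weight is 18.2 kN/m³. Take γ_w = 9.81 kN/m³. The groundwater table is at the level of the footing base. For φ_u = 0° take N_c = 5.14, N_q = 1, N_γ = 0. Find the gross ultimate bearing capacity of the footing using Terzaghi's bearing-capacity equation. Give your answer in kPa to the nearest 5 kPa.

q_ult ≈ 410 kPa

q = γ·D_f = 17.5 × 2.6 = 45.5 kPa.
c·N_c = 71.3 × 5.14 = 366.48 kPa
q·N_q = 45.5 × 1 = 45.5 kPa
q_ult = 366.48 + 45.5 = 411.98 kPa.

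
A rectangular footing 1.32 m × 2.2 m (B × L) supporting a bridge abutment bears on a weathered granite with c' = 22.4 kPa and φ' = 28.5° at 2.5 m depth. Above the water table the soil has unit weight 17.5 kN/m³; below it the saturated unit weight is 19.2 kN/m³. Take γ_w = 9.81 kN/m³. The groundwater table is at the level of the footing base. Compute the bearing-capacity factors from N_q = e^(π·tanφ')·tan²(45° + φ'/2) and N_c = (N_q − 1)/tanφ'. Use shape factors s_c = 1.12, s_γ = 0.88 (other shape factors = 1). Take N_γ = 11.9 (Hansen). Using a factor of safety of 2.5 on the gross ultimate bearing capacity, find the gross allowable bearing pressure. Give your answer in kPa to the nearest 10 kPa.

N_q = e^(π·tan28.5°)·tan²(59.25°) = 15.55; N_c = (N_q − 1)/tanφ' = 26.81.
Effective surcharge at the founding depth q = γ·D_f = 17.5 × 2.5 = 43.75 kPa.
The water table coincides with the base, so in the self-weight term γ → γ' = 9.39 kN/m³.
q_ult = c·N_c·s_c + q·N_q + 0.5·γ·B·N_γ·s_γ
     = 22.4 × 26.806 × 1.12 + 43.75 × 15.554 + 0.5 × 9.39 × 1.32 × 11.9 × 0.88
     = 672.51 + 680.5 + 64.899 = 1417.9 kPa.
q_all = 1417.9 / 2.5 = 567.16 kPa.

q_all ≈ 570 kPa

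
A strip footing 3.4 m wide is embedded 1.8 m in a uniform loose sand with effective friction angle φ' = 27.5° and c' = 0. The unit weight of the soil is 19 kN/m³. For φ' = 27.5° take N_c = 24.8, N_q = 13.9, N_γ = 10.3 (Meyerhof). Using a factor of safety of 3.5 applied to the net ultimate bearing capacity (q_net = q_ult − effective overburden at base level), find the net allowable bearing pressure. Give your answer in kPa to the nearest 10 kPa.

Overburden at base level: q = 19 × 1.8 = 34.2 kPa.
Surcharge term q·N_q = 34.2 × 13.9 = 475.38 kPa; self-weight term 0.5·γ·B·N_γ = 0.5 × 19 × 3.4 × 10.3 = 332.69 kPa.
q_ult = 475.38 + 332.69 = 808.07 kPa.
Net ultimate: q_net = 808.07 − 34.2 = 773.87 kPa.
q_all(net) = 773.87 / 3.5 = 221.11 kPa.

q_all(net) ≈ 220 kPa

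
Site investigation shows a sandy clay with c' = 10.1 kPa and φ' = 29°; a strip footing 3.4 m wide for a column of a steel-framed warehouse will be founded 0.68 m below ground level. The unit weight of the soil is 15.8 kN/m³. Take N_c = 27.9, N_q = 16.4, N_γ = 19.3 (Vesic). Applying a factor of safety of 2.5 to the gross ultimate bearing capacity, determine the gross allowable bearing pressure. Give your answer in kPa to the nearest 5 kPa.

q_all ≈ 390 kPa

q = γ·D_f = 15.8 × 0.68 = 10.744 kPa.
c·N_c = 10.1 × 27.9 = 281.79 kPa
q·N_q = 10.744 × 16.4 = 176.2 kPa
0.5·γ·B·N_γ = 0.5 × 15.8 × 3.4 × 19.3 = 518.4 kPa
q_ult = 281.79 + 176.2 + 518.4 = 976.39 kPa.
q_all = q_ult / FS = 976.39 / 2.5 = 390.56 kPa.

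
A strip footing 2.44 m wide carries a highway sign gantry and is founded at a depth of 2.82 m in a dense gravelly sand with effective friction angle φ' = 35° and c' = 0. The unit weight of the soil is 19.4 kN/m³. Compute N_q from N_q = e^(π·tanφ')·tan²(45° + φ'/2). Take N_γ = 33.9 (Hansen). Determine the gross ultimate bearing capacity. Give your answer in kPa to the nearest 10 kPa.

tan35° = 0.7002, so N_q = e^(π×0.7002)·tan²(62.5°) = 9.023 × 3.69 = 33.3.
Effective surcharge at the founding depth q = γ·D_f = 19.4 × 2.82 = 54.708 kPa.
q_ult = q·N_q + 0.5·γ·B·N_γ
     = 54.708 × 33.296 + 0.5 × 19.4 × 2.44 × 33.9
     = 1821.6 + 802.35 = 2623.9 kPa.

q_ult ≈ 2620 kPa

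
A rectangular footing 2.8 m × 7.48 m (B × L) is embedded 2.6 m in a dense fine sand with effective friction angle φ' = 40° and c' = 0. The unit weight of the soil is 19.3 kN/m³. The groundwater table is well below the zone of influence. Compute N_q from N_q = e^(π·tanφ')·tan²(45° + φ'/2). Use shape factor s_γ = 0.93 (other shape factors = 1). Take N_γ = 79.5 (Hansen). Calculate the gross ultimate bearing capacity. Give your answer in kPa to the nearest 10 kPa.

tan40° = 0.8391, so N_q = e^(π×0.8391)·tan²(65°) = 13.959 × 4.599 = 64.2.
Overburden at base level: q = 19.3 × 2.6 = 50.18 kPa.
Surcharge term q·N_q = 50.18 × 64.195 = 3221.3 kPa; self-weight term 0.5·γ·B·N_γ·s_γ = 0.5 × 19.3 × 2.8 × 79.5 × 0.93 = 1997.7 kPa.
q_ult = 3221.3 + 1997.7 = 5219 kPa.

q_ult ≈ 5220 kPa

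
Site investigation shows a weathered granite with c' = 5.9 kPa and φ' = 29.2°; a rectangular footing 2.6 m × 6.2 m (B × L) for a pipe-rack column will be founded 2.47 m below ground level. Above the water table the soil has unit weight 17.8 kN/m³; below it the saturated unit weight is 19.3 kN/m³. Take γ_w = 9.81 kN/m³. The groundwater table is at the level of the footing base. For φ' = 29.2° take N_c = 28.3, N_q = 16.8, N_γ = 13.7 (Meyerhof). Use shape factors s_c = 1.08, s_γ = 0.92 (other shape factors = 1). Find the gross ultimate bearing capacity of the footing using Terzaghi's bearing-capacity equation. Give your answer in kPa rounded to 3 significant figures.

q = γ·D_f = 17.8 × 2.47 = 43.966 kPa.
For the ½γBN_γ term take γ' = 19.3 − 9.81 = 9.49 kN/m³ (soil below base is submerged).
c·N_c·s_c = 5.9 × 28.3 × 1.08 = 180.33 kPa
q·N_q = 43.966 × 16.8 = 738.63 kPa
0.5·γ·B·N_γ·s_γ = 0.5 × 9.49 × 2.6 × 13.7 × 0.92 = 155.5 kPa
q_ult = 180.33 + 738.63 + 155.5 = 1074.5 kPa.

q_ult ≈ 1070 kPa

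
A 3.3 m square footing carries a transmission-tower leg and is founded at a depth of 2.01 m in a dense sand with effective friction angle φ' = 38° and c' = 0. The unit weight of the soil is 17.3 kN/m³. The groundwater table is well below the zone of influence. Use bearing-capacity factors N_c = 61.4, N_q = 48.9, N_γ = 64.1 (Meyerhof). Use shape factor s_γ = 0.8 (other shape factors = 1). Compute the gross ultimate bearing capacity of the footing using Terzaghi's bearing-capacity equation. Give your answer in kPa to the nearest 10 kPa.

q_ult ≈ 3160 kPa

q = γ·D_f = 17.3 × 2.01 = 34.773 kPa.
q·N_q = 34.773 × 48.9 = 1700.4 kPa
0.5·γ·B·N_γ·s_γ = 0.5 × 17.3 × 3.3 × 64.1 × 0.8 = 1463.8 kPa
q_ult = 1700.4 + 1463.8 = 3164.2 kPa.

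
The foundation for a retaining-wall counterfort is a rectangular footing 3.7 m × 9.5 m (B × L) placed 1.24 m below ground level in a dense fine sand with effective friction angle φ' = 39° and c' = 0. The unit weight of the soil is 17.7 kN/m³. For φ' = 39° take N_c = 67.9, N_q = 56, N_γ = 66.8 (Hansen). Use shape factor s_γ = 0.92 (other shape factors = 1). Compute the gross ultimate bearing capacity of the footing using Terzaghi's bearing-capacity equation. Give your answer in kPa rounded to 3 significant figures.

q_ult ≈ 3240 kPa

q = γ·D_f = 17.7 × 1.24 = 21.948 kPa.
q·N_q = 21.948 × 56 = 1229.1 kPa
0.5·γ·B·N_γ·s_γ = 0.5 × 17.7 × 3.7 × 66.8 × 0.92 = 2012.4 kPa
q_ult = 1229.1 + 2012.4 = 3241.5 kPa.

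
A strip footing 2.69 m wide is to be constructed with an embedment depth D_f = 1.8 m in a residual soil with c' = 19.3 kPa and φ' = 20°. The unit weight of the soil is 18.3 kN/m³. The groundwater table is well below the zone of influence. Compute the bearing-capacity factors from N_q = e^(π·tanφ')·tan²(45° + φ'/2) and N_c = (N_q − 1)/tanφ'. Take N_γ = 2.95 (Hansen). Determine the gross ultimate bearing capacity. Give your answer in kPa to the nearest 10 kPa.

q_ult ≈ 570 kPa

tan20° = 0.364, so N_q = e^(π×0.364)·tan²(55°) = 3.138 × 2.04 = 6.4.
N_c = (6.4 − 1)/tan20° = 14.83.
q = γ·D_f = 18.3 × 1.8 = 32.94 kPa.
c·N_c = 19.3 × 14.835 = 286.31 kPa
q·N_q = 32.94 × 6.3994 = 210.8 kPa
0.5·γ·B·N_γ = 0.5 × 18.3 × 2.69 × 2.95 = 72.61 kPa
q_ult = 286.31 + 210.8 + 72.61 = 569.72 kPa.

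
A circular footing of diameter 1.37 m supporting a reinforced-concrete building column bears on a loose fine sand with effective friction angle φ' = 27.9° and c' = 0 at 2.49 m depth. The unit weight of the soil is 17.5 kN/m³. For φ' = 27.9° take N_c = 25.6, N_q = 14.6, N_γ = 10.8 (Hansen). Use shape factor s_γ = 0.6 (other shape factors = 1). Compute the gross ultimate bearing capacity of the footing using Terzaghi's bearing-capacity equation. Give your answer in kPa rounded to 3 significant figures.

q = γ·D_f = 17.5 × 2.49 = 43.575 kPa.
q·N_q = 43.575 × 14.6 = 636.2 kPa
0.5·γ·B·N_γ·s_γ = 0.5 × 17.5 × 1.37 × 10.8 × 0.6 = 77.679 kPa
q_ult = 636.2 + 77.679 = 713.87 kPa.

q_ult ≈ 714 kPa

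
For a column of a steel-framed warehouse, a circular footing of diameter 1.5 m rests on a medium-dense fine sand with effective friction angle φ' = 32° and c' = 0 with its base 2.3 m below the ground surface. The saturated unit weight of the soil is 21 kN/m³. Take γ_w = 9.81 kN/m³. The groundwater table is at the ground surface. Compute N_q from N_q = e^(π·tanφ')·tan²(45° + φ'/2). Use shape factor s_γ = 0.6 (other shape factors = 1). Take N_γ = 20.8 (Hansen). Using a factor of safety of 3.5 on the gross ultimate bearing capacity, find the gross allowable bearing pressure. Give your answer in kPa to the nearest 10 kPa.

N_q = e^(π·tan32°)·tan²(61°) = 23.18.
γ' = 21 − 9.81 = 11.19 kN/m³ (submerged throughout). q = 11.19 × 2.3 = 25.737 kPa; the same γ' applies in the ½γBN_γ term.
q·N_q = 25.737 × 23.177 = 596.5 kPa
0.5·γ·B·N_γ·s_γ = 0.5 × 11.19 × 1.5 × 20.8 × 0.6 = 104.74 kPa
q_ult = 596.5 + 104.74 = 701.24 kPa.
q_all = 701.24 / 3.5 = 200.35 kPa.

q_all ≈ 200 kPa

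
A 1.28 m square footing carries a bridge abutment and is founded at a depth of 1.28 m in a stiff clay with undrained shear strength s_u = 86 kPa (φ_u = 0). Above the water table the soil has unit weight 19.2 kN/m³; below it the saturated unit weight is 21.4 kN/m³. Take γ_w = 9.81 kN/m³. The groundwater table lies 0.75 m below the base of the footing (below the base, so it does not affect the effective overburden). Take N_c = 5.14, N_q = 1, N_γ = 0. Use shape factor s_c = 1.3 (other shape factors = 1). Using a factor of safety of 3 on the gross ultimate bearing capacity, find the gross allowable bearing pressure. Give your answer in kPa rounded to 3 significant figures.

Overburden at base level: q = 19.2 × 1.28 = 24.576 kPa.
Cohesion term c·N_c·s_c = 86 × 5.14 × 1.3 = 574.65 kPa; surcharge term q·N_q = 24.576 × 1 = 24.576 kPa.
q_ult = 574.65 + 24.576 = 599.23 kPa.
q_all = 599.23 / 3 = 199.74 kPa.

q_all ≈ 200 kPa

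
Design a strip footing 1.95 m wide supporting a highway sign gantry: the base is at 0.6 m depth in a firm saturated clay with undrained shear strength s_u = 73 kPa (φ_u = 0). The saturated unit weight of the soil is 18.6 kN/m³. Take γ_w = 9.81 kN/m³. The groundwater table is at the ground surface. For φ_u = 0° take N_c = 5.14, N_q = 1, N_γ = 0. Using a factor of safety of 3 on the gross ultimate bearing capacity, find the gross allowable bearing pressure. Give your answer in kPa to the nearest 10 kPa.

q_all ≈ 130 kPa

Water table at ground surface, so effective unit weight γ' = 18.6 − 9.81 = 8.79 kN/m³ is used throughout; overburden q = 8.79 × 0.6 = 5.274 kPa.
Cohesion term c·N_c = 73 × 5.14 = 375.22 kPa; surcharge term q·N_q = 5.274 × 1 = 5.274 kPa.
q_ult = 375.22 + 5.274 = 380.49 kPa.
q_all = 380.49 / 3 = 126.83 kPa.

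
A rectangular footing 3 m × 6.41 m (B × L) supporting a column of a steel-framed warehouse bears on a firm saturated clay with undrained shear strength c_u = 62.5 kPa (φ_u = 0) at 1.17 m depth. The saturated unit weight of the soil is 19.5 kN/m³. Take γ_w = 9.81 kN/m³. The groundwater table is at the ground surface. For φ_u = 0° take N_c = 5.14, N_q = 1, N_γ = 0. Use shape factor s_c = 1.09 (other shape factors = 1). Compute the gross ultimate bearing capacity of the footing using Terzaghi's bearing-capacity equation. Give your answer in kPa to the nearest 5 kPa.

Water table at ground surface, so effective unit weight γ' = 19.5 − 9.81 = 9.69 kN/m³ is used throughout; overburden q = 9.69 × 1.17 = 11.337 kPa.
Cohesion term c·N_c·s_c = 62.5 × 5.14 × 1.09 = 350.16 kPa; surcharge term q·N_q = 11.337 × 1 = 11.337 kPa.
q_ult = 350.16 + 11.337 = 361.5 kPa.

q_ult ≈ 360 kPa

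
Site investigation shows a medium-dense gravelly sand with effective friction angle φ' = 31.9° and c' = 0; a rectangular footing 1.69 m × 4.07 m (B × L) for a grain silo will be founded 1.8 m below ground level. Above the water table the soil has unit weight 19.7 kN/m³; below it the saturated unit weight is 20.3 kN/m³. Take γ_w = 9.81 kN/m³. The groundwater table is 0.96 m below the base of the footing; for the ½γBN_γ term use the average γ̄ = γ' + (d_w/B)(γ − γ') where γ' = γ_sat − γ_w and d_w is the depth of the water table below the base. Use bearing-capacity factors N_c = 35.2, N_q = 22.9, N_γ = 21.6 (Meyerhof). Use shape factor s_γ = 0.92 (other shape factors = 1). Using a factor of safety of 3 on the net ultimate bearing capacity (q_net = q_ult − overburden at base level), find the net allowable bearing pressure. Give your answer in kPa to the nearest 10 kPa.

q_all(net) ≈ 350 kPa

Overburden at base level: q = 19.7 × 1.8 = 35.46 kPa.
The water table is 0.96 m below the base (< B = 1.69 m), so the ½γBN_γ term uses γ̄ = γ' + (d_w/B)(γ − γ') = 10.49 + (0.96/1.69)(19.7 − 10.49) = 15.722 kN/m³.
Surcharge term q·N_q = 35.46 × 22.9 = 812.03 kPa; self-weight term 0.5·γ·B·N_γ·s_γ = 0.5 × 15.722 × 1.69 × 21.6 × 0.92 = 264 kPa.
q_ult = 812.03 + 264 = 1076 kPa.
q_net = 1076 − 35.46 = 1040.6 kPa.
q_all(net) = 1040.6 / 3 = 346.86 kPa.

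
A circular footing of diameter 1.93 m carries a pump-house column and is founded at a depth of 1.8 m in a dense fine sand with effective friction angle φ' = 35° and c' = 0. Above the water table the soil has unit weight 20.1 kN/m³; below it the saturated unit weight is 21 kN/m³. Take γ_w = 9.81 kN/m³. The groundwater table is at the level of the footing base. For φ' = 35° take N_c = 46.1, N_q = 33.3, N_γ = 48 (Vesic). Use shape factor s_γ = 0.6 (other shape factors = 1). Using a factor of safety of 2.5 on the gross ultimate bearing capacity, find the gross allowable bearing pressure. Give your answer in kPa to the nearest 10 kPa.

q_all ≈ 610 kPa

q = γ·D_f = 20.1 × 1.8 = 36.18 kPa.
For the ½γBN_γ term take γ' = 21 − 9.81 = 11.19 kN/m³ (soil below base is submerged).
q·N_q = 36.18 × 33.3 = 1204.8 kPa
0.5·γ·B·N_γ·s_γ = 0.5 × 11.19 × 1.93 × 48 × 0.6 = 310.99 kPa
q_ult = 1204.8 + 310.99 = 1515.8 kPa.
q_all = 1515.8 / 2.5 = 606.31 kPa.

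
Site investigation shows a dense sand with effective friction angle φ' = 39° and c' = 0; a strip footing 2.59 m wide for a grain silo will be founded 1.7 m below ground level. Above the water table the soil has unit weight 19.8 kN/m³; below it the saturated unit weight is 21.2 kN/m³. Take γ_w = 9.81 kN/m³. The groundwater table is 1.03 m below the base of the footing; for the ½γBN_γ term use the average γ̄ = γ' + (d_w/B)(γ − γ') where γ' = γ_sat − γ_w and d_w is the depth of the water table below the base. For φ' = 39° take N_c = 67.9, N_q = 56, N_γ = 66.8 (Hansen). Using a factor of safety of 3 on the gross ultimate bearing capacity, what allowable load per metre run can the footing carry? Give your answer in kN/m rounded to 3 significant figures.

q = γ·D_f = 19.8 × 1.7 = 33.66 kPa.
γ' = 11.39 kN/m³; averaging over the depth B below the base, γ̄ = γ' + (d_w/B)(γ − γ') = 14.735 kN/m³.
q·N_q = 33.66 × 56 = 1885 kPa
0.5·γ·B·N_γ = 0.5 × 14.735 × 2.59 × 66.8 = 1274.6 kPa
q_ult = 1885 + 1274.6 = 3159.6 kPa.
Gross allowable pressure q_all = 3159.6 / 3 = 1053.2 kPa.
Allowable wall load = q_all × B = 1053.2 × 2.59 = 2727.8 kN per metre run.

≈ 2730 kN/m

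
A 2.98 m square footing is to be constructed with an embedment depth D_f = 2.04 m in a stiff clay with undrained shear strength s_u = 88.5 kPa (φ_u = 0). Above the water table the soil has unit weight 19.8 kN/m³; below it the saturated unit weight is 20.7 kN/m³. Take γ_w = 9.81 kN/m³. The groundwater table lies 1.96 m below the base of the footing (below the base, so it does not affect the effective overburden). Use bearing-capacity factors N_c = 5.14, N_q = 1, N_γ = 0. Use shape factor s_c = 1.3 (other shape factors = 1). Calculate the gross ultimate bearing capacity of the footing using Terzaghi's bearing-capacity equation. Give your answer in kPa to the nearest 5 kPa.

q_ult ≈ 630 kPa

q = γ·D_f = 19.8 × 2.04 = 40.392 kPa.
c·N_c·s_c = 88.5 × 5.14 × 1.3 = 591.36 kPa
q·N_q = 40.392 × 1 = 40.392 kPa
q_ult = 591.36 + 40.392 = 631.75 kPa.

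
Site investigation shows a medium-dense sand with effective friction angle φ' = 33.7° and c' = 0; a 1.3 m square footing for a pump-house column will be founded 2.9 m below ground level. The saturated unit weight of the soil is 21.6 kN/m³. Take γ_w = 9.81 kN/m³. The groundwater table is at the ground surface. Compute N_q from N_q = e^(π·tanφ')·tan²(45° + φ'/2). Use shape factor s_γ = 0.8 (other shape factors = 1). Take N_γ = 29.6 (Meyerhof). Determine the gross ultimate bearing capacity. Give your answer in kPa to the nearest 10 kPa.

tan33.7° = 0.6669, so N_q = e^(π×0.6669)·tan²(61.85°) = 8.127 × 3.493 = 28.39.
With the water table at the surface the whole profile is submerged: γ' = 21.6 − 9.81 = 11.79 kN/m³, so q = γ'·D_f = 34.191 kPa; the same γ' applies in the ½γBN_γ term.
q_ult = q·N_q + 0.5·γ·B·N_γ·s_γ
     = 34.191 × 28.386 + 0.5 × 11.79 × 1.3 × 29.6 × 0.8
     = 970.54 + 181.47 = 1152 kPa.

q_ult ≈ 1150 kPa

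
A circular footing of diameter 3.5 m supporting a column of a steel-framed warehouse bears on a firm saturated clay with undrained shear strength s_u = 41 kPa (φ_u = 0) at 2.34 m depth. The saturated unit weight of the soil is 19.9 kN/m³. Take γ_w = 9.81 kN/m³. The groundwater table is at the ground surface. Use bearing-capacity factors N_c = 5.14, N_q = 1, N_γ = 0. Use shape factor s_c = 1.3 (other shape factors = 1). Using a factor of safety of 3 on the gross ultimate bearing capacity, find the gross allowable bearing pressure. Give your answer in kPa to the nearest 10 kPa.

q_all ≈ 100 kPa

γ' = 19.9 − 9.81 = 10.09 kN/m³ (submerged throughout). q = 10.09 × 2.34 = 23.611 kPa.
c·N_c·s_c = 41 × 5.14 × 1.3 = 273.96 kPa
q·N_q = 23.611 × 1 = 23.611 kPa
q_ult = 273.96 + 23.611 = 297.57 kPa.
q_all = 297.57 / 3 = 99.191 kPa.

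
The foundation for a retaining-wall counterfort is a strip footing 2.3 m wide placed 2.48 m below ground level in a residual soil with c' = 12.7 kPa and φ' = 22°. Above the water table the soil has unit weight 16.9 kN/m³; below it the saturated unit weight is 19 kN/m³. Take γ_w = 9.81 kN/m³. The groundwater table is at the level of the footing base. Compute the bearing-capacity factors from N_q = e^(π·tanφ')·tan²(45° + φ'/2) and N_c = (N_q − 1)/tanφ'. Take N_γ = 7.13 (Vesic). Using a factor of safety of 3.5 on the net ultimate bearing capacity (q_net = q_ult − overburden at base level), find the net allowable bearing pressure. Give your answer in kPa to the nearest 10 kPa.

q_all(net) ≈ 160 kPa

N_q = e^(π·tan22°)·tan²(56°) = 7.82; N_c = (N_q − 1)/tanφ' = 16.88.
q = γ·D_f = 16.9 × 2.48 = 41.912 kPa.
For the ½γBN_γ term take γ' = 19 − 9.81 = 9.19 kN/m³ (soil below base is submerged).
c·N_c = 12.7 × 16.883 = 214.41 kPa
q·N_q = 41.912 × 7.8211 = 327.8 kPa
0.5·γ·B·N_γ = 0.5 × 9.19 × 2.3 × 7.13 = 75.353 kPa
q_ult = 214.41 + 327.8 + 75.353 = 617.56 kPa.
q_net = 617.56 − 41.912 = 575.65 kPa.
q_all(net) = 575.65 / 3.5 = 164.47 kPa.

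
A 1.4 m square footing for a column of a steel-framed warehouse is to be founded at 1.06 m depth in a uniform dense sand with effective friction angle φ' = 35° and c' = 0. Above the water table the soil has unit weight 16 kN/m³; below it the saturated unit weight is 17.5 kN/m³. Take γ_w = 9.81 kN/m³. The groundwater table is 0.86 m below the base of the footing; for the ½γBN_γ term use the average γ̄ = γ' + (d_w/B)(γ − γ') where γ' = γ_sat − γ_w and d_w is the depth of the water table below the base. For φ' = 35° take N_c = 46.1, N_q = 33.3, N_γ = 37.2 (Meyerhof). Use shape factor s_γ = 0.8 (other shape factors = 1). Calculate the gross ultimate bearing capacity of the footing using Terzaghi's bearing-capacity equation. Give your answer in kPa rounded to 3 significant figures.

q = γ·D_f = 16 × 1.06 = 16.96 kPa.
γ' = 7.69 kN/m³; averaging over the depth B below the base, γ̄ = γ' + (d_w/B)(γ − γ') = 12.795 kN/m³.
q·N_q = 16.96 × 33.3 = 564.77 kPa
0.5·γ·B·N_γ·s_γ = 0.5 × 12.795 × 1.4 × 37.2 × 0.8 = 266.54 kPa
q_ult = 564.77 + 266.54 = 831.31 kPa.

q_ult ≈ 831 kPa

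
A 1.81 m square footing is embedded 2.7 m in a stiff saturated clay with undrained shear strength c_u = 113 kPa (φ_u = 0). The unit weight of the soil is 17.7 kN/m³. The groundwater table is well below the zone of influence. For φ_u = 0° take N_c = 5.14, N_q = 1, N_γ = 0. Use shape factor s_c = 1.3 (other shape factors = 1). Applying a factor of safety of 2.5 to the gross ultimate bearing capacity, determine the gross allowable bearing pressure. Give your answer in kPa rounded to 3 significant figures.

q_all ≈ 321 kPa

q = γ·D_f = 17.7 × 2.7 = 47.79 kPa.
c·N_c·s_c = 113 × 5.14 × 1.3 = 755.07 kPa
q·N_q = 47.79 × 1 = 47.79 kPa
q_ult = 755.07 + 47.79 = 802.86 kPa.
q_all = q_ult / FS = 802.86 / 2.5 = 321.14 kPa.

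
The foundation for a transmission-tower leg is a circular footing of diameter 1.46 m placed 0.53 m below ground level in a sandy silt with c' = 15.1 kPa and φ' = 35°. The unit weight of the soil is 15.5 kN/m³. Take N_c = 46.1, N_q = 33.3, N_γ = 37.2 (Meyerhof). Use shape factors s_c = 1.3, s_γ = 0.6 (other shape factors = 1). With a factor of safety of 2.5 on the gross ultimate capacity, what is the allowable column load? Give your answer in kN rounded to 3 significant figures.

P_all ≈ 958 kN

q = γ·D_f = 15.5 × 0.53 = 8.215 kPa.
c·N_c·s_c = 15.1 × 46.1 × 1.3 = 904.94 kPa
q·N_q = 8.215 × 33.3 = 273.56 kPa
0.5·γ·B·N_γ·s_γ = 0.5 × 15.5 × 1.46 × 37.2 × 0.6 = 252.55 kPa
q_ult = 904.94 + 273.56 + 252.55 = 1431.1 kPa.
Gross allowable pressure q_all = 1431.1 / 2.5 = 572.42 kPa.
Footing area = 1.6742 m², so allowable column load = 572.42 × 1.6742 = 958.35 kN.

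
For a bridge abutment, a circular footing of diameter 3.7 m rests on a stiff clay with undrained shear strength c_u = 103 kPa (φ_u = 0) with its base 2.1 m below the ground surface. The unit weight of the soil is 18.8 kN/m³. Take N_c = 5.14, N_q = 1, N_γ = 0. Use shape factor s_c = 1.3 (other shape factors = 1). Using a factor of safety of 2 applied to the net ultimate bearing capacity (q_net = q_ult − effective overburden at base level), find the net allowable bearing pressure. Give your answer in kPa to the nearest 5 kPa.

q_all(net) ≈ 345 kPa

Overburden at base level: q = 18.8 × 2.1 = 39.48 kPa.
Cohesion term c·N_c·s_c = 103 × 5.14 × 1.3 = 688.25 kPa; surcharge term q·N_q = 39.48 × 1 = 39.48 kPa.
q_ult = 688.25 + 39.48 = 727.73 kPa.
Net ultimate: q_net = 727.73 − 39.48 = 688.25 kPa.
q_all(net) = 688.25 / 2 = 344.12 kPa.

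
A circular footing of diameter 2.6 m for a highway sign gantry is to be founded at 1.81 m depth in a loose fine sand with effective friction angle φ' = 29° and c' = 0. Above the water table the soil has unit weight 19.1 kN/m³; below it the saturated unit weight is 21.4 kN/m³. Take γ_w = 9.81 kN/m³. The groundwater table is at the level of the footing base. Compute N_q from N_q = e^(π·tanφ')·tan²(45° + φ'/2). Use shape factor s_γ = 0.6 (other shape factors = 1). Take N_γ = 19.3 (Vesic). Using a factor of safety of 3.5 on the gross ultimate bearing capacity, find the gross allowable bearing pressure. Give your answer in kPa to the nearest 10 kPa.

q_all ≈ 210 kPa

N_q = e^(π·tan29°)·tan²(59.5°) = 16.44.
Overburden at base level: q = 19.1 × 1.81 = 34.571 kPa.
Below the base the soil is submerged, so the ½γBN_γ term uses γ' = 21.4 − 9.81 = 11.59 kN/m³.
Surcharge term q·N_q = 34.571 × 16.443 = 568.46 kPa; self-weight term 0.5·γ·B·N_γ·s_γ = 0.5 × 11.59 × 2.6 × 19.3 × 0.6 = 174.48 kPa.
q_ult = 568.46 + 174.48 = 742.94 kPa.
q_all = 742.94 / 3.5 = 212.27 kPa.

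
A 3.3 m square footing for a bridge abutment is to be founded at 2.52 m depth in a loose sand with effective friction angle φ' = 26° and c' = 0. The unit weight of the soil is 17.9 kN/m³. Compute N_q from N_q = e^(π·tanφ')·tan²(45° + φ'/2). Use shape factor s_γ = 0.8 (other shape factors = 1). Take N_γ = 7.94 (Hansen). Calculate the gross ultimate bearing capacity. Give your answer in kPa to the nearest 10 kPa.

q_ult ≈ 720 kPa

tan26° = 0.4877, so N_q = e^(π×0.4877)·tan²(58°) = 4.629 × 2.561 = 11.85.
Effective surcharge at the founding depth q = γ·D_f = 17.9 × 2.52 = 45.108 kPa.
q_ult = q·N_q + 0.5·γ·B·N_γ·s_γ
     = 45.108 × 11.854 + 0.5 × 17.9 × 3.3 × 7.94 × 0.8
     = 534.72 + 187.61 = 722.33 kPa.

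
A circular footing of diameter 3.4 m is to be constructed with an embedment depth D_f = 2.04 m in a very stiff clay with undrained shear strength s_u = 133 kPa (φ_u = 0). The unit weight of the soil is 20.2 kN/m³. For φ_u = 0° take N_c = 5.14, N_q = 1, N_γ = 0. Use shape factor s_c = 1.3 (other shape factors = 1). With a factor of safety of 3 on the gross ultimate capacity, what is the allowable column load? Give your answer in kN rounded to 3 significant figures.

Overburden at base level: q = 20.2 × 2.04 = 41.208 kPa.
Cohesion term c·N_c·s_c = 133 × 5.14 × 1.3 = 888.71 kPa; surcharge term q·N_q = 41.208 × 1 = 41.208 kPa.
q_ult = 888.71 + 41.208 = 929.91 kPa.
Gross allowable pressure q_all = 929.91 / 3 = 309.97 kPa.
Footing area = 9.0792 m², so allowable column load = 309.97 × 9.0792 = 2814.3 kN.

P_all ≈ 2810 kN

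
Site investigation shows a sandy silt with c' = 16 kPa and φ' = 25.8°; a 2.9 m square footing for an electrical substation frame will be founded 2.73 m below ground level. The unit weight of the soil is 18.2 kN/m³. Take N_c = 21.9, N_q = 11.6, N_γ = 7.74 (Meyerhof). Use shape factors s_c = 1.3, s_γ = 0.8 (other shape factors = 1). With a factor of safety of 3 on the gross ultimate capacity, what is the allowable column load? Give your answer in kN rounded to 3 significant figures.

Effective surcharge at the founding depth q = γ·D_f = 18.2 × 2.73 = 49.686 kPa.
q_ult = c·N_c·s_c + q·N_q + 0.5·γ·B·N_γ·s_γ
     = 16 × 21.9 × 1.3 + 49.686 × 11.6 + 0.5 × 18.2 × 2.9 × 7.74 × 0.8
     = 455.52 + 576.36 + 163.41 = 1195.3 kPa.
Gross allowable pressure q_all = 1195.3 / 3 = 398.43 kPa.
Footing area = 8.41 m², so allowable column load = 398.43 × 8.41 = 3350.8 kN.

P_all ≈ 3350 kN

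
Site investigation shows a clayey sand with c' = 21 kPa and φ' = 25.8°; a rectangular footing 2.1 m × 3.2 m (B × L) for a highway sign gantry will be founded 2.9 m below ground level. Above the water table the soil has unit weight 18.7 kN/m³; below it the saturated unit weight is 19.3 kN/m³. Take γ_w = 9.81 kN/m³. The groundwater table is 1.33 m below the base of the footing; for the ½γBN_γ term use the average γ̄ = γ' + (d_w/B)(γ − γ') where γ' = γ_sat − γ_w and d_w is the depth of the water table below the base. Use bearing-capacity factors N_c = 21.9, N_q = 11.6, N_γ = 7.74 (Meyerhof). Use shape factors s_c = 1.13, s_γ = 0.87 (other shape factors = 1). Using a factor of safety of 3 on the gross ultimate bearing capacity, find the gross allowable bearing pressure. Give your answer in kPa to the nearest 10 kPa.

Overburden at base level: q = 18.7 × 2.9 = 54.23 kPa.
The water table is 1.33 m below the base (< B = 2.1 m), so the ½γBN_γ term uses γ̄ = γ' + (d_w/B)(γ − γ') = 9.49 + (1.33/2.1)(18.7 − 9.49) = 15.323 kN/m³.
Cohesion term c·N_c·s_c = 21 × 21.9 × 1.13 = 519.69 kPa; surcharge term q·N_q = 54.23 × 11.6 = 629.07 kPa; self-weight term 0.5·γ·B·N_γ·s_γ = 0.5 × 15.323 × 2.1 × 7.74 × 0.87 = 108.34 kPa.
q_ult = 519.69 + 629.07 + 108.34 = 1257.1 kPa.
q_all = 1257.1 / 3 = 419.03 kPa.

q_all ≈ 420 kPa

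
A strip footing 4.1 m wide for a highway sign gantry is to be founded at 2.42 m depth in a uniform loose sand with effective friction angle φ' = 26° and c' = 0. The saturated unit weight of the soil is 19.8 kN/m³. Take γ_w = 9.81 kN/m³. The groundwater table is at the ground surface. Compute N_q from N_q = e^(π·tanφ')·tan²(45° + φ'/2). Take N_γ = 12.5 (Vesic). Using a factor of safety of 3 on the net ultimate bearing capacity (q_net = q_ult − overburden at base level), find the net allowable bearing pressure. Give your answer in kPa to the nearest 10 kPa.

N_q = e^(π·tan26°)·tan²(58°) = 11.85.
γ' = 19.8 − 9.81 = 9.99 kN/m³ (submerged throughout). q = 9.99 × 2.42 = 24.176 kPa; the same γ' applies in the ½γBN_γ term.
q·N_q = 24.176 × 11.854 = 286.58 kPa
0.5·γ·B·N_γ = 0.5 × 9.99 × 4.1 × 12.5 = 255.99 kPa
q_ult = 286.58 + 255.99 = 542.58 kPa.
q_net = 542.58 − 24.176 = 518.4 kPa.
q_all(net) = 518.4 / 3 = 172.8 kPa.

q_all(net) ≈ 170 kPa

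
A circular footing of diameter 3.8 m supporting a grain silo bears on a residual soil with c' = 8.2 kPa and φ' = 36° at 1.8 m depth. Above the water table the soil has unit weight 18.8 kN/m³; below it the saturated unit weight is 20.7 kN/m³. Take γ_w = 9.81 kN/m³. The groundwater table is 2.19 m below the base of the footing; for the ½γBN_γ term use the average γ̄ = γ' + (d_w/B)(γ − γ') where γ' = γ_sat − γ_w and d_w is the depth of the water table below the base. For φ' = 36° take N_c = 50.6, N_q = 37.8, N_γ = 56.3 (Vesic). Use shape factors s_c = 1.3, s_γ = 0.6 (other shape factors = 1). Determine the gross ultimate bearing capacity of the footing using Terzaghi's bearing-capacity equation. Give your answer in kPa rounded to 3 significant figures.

q_ult ≈ 2810 kPa

Effective surcharge at the founding depth q = γ·D_f = 18.8 × 1.8 = 33.84 kPa.
With d_w = 2.19 m < B, γ̄ = 10.89 + (2.19/3.8) × (18.8 − 10.89) = 15.449 kN/m³.
q_ult = c·N_c·s_c + q·N_q + 0.5·γ·B·N_γ·s_γ
     = 8.2 × 50.6 × 1.3 + 33.84 × 37.8 + 0.5 × 15.449 × 3.8 × 56.3 × 0.6
     = 539.4 + 1279.2 + 991.53 = 2810.1 kPa.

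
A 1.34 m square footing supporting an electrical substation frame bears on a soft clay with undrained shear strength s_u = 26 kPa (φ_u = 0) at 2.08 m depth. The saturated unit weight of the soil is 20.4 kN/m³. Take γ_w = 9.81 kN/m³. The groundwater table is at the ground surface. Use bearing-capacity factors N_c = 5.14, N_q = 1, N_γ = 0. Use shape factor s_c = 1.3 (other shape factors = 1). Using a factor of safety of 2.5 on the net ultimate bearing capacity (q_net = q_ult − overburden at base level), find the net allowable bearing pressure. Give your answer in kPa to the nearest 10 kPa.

q_all(net) ≈ 70 kPa

With the water table at the surface the whole profile is submerged: γ' = 20.4 − 9.81 = 10.59 kN/m³, so q = γ'·D_f = 22.027 kPa.
q_ult = c·N_c·s_c + q·N_q
     = 26 × 5.14 × 1.3 + 22.027 × 1
     = 173.73 + 22.027 = 195.76 kPa.
q_net = 195.76 − 22.027 = 173.73 kPa.
q_all(net) = 173.73 / 2.5 = 69.493 kPa.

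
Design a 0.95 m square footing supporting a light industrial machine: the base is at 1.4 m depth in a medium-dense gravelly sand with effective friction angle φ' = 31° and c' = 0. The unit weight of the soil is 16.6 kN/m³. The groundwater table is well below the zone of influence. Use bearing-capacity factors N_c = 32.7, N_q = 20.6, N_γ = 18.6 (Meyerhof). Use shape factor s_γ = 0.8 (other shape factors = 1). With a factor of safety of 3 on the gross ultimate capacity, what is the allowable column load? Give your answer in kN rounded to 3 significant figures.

Overburden at base level: q = 16.6 × 1.4 = 23.24 kPa.
Surcharge term q·N_q = 23.24 × 20.6 = 478.74 kPa; self-weight term 0.5·γ·B·N_γ·s_γ = 0.5 × 16.6 × 0.95 × 18.6 × 0.8 = 117.33 kPa.
q_ult = 478.74 + 117.33 = 596.07 kPa.
Gross allowable pressure q_all = 596.07 / 3 = 198.69 kPa.
Footing area = 0.9025 m², so allowable column load = 198.69 × 0.9025 = 179.32 kN.

P_all ≈ 179 kN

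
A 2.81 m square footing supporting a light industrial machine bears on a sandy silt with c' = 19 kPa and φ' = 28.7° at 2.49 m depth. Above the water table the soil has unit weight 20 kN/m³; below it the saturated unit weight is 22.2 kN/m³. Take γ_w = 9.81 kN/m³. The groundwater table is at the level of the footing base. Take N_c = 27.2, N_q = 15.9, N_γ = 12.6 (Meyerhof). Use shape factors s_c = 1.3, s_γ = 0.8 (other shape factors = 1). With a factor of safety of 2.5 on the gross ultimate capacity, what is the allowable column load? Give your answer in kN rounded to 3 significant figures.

P_all ≈ 5180 kN

Overburden at base level: q = 20 × 2.49 = 49.8 kPa.
Below the base the soil is submerged, so the ½γBN_γ term uses γ' = 22.2 − 9.81 = 12.39 kN/m³.
Cohesion term c·N_c·s_c = 19 × 27.2 × 1.3 = 671.84 kPa; surcharge term q·N_q = 49.8 × 15.9 = 791.82 kPa; self-weight term 0.5·γ·B·N_γ·s_γ = 0.5 × 12.39 × 2.81 × 12.6 × 0.8 = 175.47 kPa.
q_ult = 671.84 + 791.82 + 175.47 = 1639.1 kPa.
Gross allowable pressure q_all = 1639.1 / 2.5 = 655.65 kPa.
Footing area = 7.8961 m², so allowable column load = 655.65 × 7.8961 = 5177.1 kN.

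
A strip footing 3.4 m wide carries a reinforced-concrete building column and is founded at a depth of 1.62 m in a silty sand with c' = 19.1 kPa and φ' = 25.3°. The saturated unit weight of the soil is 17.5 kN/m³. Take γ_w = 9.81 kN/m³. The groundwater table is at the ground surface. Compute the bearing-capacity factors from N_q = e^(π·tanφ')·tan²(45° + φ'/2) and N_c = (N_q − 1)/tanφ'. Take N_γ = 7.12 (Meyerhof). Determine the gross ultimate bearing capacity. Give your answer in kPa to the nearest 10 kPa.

q_ult ≈ 630 kPa

tan25.3° = 0.4727, so N_q = e^(π×0.4727)·tan²(57.65°) = 4.415 × 2.493 = 11.
N_c = (11 − 1)/tan25.3° = 21.17.
γ' = 17.5 − 9.81 = 7.69 kN/m³ (submerged throughout). q = 7.69 × 1.62 = 12.458 kPa; the same γ' applies in the ½γBN_γ term.
c·N_c = 19.1 × 21.166 = 404.26 kPa
q·N_q = 12.458 × 11.005 = 137.1 kPa
0.5·γ·B·N_γ = 0.5 × 7.69 × 3.4 × 7.12 = 93.08 kPa
q_ult = 404.26 + 137.1 + 93.08 = 634.44 kPa.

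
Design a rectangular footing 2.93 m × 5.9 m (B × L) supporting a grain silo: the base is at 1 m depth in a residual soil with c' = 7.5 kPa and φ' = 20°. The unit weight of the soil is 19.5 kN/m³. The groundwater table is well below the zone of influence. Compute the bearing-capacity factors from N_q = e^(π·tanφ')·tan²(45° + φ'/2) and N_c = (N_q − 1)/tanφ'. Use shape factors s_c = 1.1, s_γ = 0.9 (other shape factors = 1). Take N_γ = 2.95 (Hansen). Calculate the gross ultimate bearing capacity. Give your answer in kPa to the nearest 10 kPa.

q_ult ≈ 320 kPa

tan20° = 0.364, so N_q = e^(π×0.364)·tan²(55°) = 3.138 × 2.04 = 6.4.
N_c = (6.4 − 1)/tan20° = 14.83.
q = γ·D_f = 19.5 × 1 = 19.5 kPa.
c·N_c·s_c = 7.5 × 14.835 × 1.1 = 122.39 kPa
q·N_q = 19.5 × 6.3994 = 124.79 kPa
0.5·γ·B·N_γ·s_γ = 0.5 × 19.5 × 2.93 × 2.95 × 0.9 = 75.847 kPa
q_ult = 122.39 + 124.79 + 75.847 = 323.02 kPa.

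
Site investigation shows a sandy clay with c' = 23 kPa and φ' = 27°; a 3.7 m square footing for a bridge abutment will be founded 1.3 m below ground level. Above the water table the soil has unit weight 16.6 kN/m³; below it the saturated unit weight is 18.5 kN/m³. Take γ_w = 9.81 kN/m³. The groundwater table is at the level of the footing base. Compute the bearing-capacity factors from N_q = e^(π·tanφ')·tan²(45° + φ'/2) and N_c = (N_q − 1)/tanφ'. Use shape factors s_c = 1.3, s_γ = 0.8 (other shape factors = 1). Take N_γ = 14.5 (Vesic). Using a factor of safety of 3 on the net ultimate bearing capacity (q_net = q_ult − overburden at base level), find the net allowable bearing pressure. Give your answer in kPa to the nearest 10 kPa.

q_all(net) ≈ 390 kPa

N_q = e^(π·tan27°)·tan²(58.5°) = 13.2; N_c = (N_q − 1)/tanφ' = 23.94.
q = γ·D_f = 16.6 × 1.3 = 21.58 kPa.
For the ½γBN_γ term take γ' = 18.5 − 9.81 = 8.69 kN/m³ (soil below base is submerged).
c·N_c·s_c = 23 × 23.942 × 1.3 = 715.87 kPa
q·N_q = 21.58 × 13.199 = 284.84 kPa
0.5·γ·B·N_γ·s_γ = 0.5 × 8.69 × 3.7 × 14.5 × 0.8 = 186.49 kPa
q_ult = 715.87 + 284.84 + 186.49 = 1187.2 kPa.
q_net = 1187.2 − 21.58 = 1165.6 kPa.
q_all(net) = 1165.6 / 3 = 388.54 kPa.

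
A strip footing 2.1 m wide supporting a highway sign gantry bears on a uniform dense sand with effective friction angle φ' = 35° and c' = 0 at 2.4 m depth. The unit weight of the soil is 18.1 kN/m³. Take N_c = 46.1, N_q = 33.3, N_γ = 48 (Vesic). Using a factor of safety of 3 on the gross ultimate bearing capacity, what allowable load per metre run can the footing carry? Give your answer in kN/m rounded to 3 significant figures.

≈ 1650 kN/m

Effective surcharge at the founding depth q = γ·D_f = 18.1 × 2.4 = 43.44 kPa.
q_ult = q·N_q + 0.5·γ·B·N_γ
     = 43.44 × 33.3 + 0.5 × 18.1 × 2.1 × 48
     = 1446.6 + 912.24 = 2358.8 kPa.
Gross allowable pressure q_all = 2358.8 / 3 = 786.26 kPa.
Allowable wall load = q_all × B = 786.26 × 2.1 = 1651.2 kN per metre run.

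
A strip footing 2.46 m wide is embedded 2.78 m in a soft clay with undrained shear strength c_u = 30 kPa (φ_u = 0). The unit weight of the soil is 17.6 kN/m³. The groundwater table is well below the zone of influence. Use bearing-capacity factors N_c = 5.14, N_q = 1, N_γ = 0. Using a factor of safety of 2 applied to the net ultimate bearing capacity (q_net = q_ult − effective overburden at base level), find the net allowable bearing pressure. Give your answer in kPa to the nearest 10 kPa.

Effective surcharge at the founding depth q = γ·D_f = 17.6 × 2.78 = 48.928 kPa.
q_ult = c·N_c + q·N_q
     = 30 × 5.14 + 48.928 × 1
     = 154.2 + 48.928 = 203.13 kPa.
Net ultimate: q_net = 203.13 − 48.928 = 154.2 kPa.
q_all(net) = 154.2 / 2 = 77.1 kPa.

q_all(net) ≈ 80 kPa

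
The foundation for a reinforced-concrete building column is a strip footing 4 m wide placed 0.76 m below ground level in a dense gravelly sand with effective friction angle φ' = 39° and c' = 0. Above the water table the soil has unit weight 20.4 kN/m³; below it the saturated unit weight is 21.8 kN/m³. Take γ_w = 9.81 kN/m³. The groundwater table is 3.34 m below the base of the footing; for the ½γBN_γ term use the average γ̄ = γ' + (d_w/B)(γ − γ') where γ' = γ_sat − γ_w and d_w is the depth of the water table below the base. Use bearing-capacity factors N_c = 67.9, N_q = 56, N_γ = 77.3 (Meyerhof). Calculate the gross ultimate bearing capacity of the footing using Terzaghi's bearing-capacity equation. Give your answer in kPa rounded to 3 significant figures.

q_ult ≈ 3810 kPa

Effective surcharge at the founding depth q = γ·D_f = 20.4 × 0.76 = 15.504 kPa.
With d_w = 3.34 m < B, γ̄ = 11.99 + (3.34/4) × (20.4 − 11.99) = 19.012 kN/m³.
q_ult = q·N_q + 0.5·γ·B·N_γ
     = 15.504 × 56 + 0.5 × 19.012 × 4 × 77.3
     = 868.22 + 2939.3 = 3807.5 kPa.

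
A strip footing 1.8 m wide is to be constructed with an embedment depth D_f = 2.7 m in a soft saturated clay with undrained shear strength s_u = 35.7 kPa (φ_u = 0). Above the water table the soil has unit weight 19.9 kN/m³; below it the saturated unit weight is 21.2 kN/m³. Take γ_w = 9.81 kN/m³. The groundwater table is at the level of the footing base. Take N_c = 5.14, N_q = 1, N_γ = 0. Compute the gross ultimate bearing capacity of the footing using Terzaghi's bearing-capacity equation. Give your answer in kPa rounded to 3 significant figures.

q_ult ≈ 237 kPa

Overburden at base level: q = 19.9 × 2.7 = 53.73 kPa.
Cohesion term c·N_c = 35.7 × 5.14 = 183.5 kPa; surcharge term q·N_q = 53.73 × 1 = 53.73 kPa.
q_ult = 183.5 + 53.73 = 237.23 kPa.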